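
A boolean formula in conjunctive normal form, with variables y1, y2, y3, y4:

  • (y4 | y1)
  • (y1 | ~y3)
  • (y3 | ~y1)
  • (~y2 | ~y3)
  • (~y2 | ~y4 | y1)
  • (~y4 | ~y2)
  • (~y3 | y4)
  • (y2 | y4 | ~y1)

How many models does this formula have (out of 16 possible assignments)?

2

The models are:
  y1=0 y2=0 y3=0 y4=1
  y1=1 y2=0 y3=1 y4=1
Count: 2.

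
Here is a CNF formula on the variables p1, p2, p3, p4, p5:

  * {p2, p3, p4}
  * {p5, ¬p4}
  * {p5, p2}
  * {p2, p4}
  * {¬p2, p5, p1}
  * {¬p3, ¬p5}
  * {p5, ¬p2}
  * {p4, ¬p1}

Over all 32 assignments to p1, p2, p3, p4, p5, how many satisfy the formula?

Satisfying assignments:
  p1=0 p2=0 p3=0 p4=1 p5=1
  p1=0 p2=1 p3=0 p4=0 p5=1
  p1=0 p2=1 p3=0 p4=1 p5=1
  p1=1 p2=0 p3=0 p4=1 p5=1
  p1=1 p2=1 p3=0 p4=1 p5=1
That's 5 in total.

5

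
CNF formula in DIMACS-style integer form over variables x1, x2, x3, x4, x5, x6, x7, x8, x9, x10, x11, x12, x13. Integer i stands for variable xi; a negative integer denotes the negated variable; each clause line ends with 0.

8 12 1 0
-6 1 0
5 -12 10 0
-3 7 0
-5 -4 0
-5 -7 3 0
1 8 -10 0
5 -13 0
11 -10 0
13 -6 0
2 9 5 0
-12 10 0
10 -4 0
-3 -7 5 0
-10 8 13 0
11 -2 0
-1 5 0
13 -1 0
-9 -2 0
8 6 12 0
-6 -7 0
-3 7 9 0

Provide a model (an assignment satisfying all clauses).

x1=0, x2=0, x3=1, x4=0, x5=1, x6=0, x7=1, x8=1, x9=0, x10=1, x11=1, x12=0, x13=1

Check each clause:
  1. (x8 ∨ x12 ∨ x1) — x8 is true.
  2. (x1 ∨ ¬x6) — ¬x6 is true.
  3. (x5 ∨ ¬x12 ∨ x10) — x10 is true.
  4. (¬x3 ∨ x7) — x7 is true.
  5. (¬x5 ∨ ¬x4) — ¬x4 is true.
  6. (¬x7 ∨ ¬x5 ∨ x3) — x3 is true.
  7. (¬x10 ∨ x8 ∨ x1) — x8 is true.
  8. (x5 ∨ ¬x13) — x5 is true.
  9. (x11 ∨ ¬x10) — x11 is true.
  10. (x13 ∨ ¬x6) — ¬x6 is true.
  11. (x9 ∨ x2 ∨ x5) — x5 is true.
  12. (x10 ∨ ¬x12) — x10 is true.
  13. (x10 ∨ ¬x4) — x10 is true.
  14. (¬x3 ∨ x5 ∨ ¬x7) — x5 is true.
  15. (x13 ∨ ¬x10 ∨ x8) — x8 is true.
  16. (x11 ∨ ¬x2) — x11 is true.
  17. (x5 ∨ ¬x1) — x5 is true.
  18. (x13 ∨ ¬x1) — x13 is true.
  19. (¬x2 ∨ ¬x9) — ¬x2 is true.
  20. (x8 ∨ x6 ∨ x12) — x8 is true.
  21. (¬x6 ∨ ¬x7) — ¬x6 is true.
  22. (¬x3 ∨ x9 ∨ x7) — x7 is true.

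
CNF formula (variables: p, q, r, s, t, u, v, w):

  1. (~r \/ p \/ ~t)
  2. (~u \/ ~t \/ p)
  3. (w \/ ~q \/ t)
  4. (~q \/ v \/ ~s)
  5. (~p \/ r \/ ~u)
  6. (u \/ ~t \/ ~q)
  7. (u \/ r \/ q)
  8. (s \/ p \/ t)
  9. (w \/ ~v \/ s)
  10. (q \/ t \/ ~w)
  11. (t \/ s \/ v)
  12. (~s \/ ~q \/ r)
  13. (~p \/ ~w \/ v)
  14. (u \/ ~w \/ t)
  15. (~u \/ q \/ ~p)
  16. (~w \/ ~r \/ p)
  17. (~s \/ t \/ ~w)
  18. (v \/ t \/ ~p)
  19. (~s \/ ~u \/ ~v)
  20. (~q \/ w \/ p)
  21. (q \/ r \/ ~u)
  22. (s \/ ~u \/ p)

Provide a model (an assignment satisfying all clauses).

p=False, q=False, r=True, s=True, t=False, u=True, v=False, w=False

Branch on p: take p = False.
The remaining clauses are satisfied by q = False, r = True, s = True, t = False, u = True, v = False, w = False.
Every clause has at least one true literal under this assignment.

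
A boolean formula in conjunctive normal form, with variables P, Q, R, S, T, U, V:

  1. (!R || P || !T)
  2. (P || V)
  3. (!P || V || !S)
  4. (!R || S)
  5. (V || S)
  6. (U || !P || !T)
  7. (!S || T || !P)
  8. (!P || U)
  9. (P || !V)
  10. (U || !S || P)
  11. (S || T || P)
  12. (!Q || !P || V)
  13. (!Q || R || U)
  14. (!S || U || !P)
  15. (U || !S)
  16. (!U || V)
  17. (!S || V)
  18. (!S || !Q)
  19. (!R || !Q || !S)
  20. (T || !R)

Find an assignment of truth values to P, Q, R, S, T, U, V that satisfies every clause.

P=True  Q=False  R=False  S=False  T=False  U=True  V=True

Check each clause:
  1. (P || !T || !R) — P is true.
  2. (V || P) — P is true.
  3. (V || !P || !S) — !S is true.
  4. (!R || S) — !R is true.
  5. (S || V) — V is true.
  6. (U || !P || !T) — !T is true.
  7. (T || !S || !P) — !S is true.
  8. (!P || U) — U is true.
  9. (!V || P) — P is true.
  10. (P || !S || U) — P is true.
  11. (T || S || P) — P is true.
  12. (!Q || V || !P) — V is true.
  13. (U || R || !Q) — U is true.
  14. (!P || U || !S) — !S is true.
  15. (!S || U) — !S is true.
  16. (V || !U) — V is true.
  17. (V || !S) — !S is true.
  18. (!Q || !S) — !S is true.
  19. (!Q || !R || !S) — !S is true.
  20. (T || !R) — !R is true.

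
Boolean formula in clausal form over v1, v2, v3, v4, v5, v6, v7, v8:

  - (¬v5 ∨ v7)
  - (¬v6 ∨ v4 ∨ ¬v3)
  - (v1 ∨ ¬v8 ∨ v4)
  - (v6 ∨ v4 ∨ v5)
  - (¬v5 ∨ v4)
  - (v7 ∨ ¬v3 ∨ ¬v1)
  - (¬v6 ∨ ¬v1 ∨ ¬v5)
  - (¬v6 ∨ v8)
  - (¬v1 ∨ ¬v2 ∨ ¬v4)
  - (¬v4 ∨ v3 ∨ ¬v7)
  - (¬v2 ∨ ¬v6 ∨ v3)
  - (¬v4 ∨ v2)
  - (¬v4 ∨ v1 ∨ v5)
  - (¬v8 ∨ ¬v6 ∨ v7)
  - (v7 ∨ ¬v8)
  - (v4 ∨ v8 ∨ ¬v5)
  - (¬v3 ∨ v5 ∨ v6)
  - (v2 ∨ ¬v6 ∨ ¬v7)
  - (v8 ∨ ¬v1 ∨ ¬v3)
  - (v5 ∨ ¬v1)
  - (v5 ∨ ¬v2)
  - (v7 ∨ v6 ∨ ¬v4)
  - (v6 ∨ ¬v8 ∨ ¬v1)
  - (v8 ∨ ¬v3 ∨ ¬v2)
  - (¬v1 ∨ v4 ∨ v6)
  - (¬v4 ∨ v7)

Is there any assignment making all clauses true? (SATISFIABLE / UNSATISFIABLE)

Set v1 = False and propagate.
Branch on v2: take v2 = True.
  then v5 is forced to True.
  then v7 is forced to True.
  then v4 is forced to True.
  then v3 is forced to True.
  then v8 is forced to True.
v6 is now unconstrained; take v6 = True.
So v1=F, v2=T, v3=T, v4=T, v5=T, v6=T, v7=T, v8=T is a satisfying assignment.

SATISFIABLE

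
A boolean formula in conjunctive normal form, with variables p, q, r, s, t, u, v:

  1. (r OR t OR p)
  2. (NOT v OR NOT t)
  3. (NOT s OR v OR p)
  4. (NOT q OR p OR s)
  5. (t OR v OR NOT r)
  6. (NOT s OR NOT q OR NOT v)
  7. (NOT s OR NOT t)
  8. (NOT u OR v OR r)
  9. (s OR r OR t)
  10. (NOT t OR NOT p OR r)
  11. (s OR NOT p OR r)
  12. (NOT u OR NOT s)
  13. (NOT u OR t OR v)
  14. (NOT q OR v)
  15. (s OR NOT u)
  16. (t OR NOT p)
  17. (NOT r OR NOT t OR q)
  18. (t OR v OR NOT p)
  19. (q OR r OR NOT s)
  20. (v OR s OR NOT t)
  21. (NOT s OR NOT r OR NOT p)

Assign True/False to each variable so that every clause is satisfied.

p=False, q=False, r=True, s=False, t=False, u=False, v=True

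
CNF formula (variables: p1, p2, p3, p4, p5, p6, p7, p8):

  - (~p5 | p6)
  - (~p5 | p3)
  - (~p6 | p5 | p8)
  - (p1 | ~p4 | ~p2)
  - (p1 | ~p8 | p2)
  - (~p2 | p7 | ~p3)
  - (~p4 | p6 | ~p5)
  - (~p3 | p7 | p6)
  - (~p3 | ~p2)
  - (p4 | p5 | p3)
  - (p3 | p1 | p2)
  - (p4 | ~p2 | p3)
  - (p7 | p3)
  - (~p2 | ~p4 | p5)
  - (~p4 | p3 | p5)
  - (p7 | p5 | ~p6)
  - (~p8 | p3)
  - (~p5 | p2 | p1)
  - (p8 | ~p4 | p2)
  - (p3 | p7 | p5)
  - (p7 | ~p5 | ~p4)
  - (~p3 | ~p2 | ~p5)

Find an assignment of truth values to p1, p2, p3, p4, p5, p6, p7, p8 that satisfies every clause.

p1=True, p2=False, p3=True, p4=False, p5=False, p6=False, p7=True, p8=False

Pure literal: p1 appears only positively; assign p1 = True.
p7 occurs only positively in the remaining clauses — set p7 = True.
Try p2 = False.
For the remaining variables, p3 = True, p4 = False, p5 = False, p6 = False, p8 = False works.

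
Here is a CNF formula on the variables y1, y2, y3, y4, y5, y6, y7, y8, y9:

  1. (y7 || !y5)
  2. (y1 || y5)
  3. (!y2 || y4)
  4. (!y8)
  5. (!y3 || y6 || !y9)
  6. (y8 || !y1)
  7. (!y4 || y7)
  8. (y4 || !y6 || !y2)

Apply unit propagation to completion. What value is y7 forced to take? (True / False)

(!y8) stands alone — y8 = False.
In (!y1 || y8), y8 is now false; !y1 must hold, so y1 = False.
From (y1 || y5) and y1 = False: y5 = True.
From (!y5 || y7) and y5 = True: y7 = True.

True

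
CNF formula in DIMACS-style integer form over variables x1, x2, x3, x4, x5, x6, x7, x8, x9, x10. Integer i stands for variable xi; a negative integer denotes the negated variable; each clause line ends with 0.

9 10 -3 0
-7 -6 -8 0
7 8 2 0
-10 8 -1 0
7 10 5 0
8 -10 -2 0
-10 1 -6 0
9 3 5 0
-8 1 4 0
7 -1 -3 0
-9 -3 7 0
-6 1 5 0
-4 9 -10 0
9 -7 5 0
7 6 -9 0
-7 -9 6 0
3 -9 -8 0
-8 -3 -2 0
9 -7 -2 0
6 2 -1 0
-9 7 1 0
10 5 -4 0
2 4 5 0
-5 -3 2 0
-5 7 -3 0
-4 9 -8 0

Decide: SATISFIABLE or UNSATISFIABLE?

Set x1 = True and propagate.
Set x2 = True and propagate.
Set x3 = True and propagate.
  then x7 is forced to True.
  then x8 is forced to False.
  then x10 is forced to False.
  then x9 is forced to True.
  then x6 is forced to True.
For the remaining variables, x4 = False, x5 = False works.
So x1 = True  x2 = True  x3 = True  x4 = False  x5 = False  x6 = True  x7 = True  x8 = False  x9 = True  x10 = False is a satisfying assignment.

SATISFIABLE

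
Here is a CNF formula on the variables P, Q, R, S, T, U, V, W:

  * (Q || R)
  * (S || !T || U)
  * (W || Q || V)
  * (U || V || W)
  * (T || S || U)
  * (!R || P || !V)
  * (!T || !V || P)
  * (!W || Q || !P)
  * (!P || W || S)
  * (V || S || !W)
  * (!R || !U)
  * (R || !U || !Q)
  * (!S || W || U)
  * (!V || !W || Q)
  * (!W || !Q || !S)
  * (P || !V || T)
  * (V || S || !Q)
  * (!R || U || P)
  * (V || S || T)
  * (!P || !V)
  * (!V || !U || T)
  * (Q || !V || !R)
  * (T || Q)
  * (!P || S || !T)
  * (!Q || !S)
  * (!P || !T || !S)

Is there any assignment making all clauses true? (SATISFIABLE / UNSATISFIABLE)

UNSATISFIABLE

V = True:
  propagation gives P=False, R=False, Q=True, T=False; an empty clause results — contradiction.
V = False:
  S = True:
    propagation gives Q=False, R=True, W=True, P=False; an empty clause results — contradiction.
  S = False:
    propagation gives W=False, Q=True; an empty clause results — contradiction.
Every branch closes, so no satisfying assignment exists.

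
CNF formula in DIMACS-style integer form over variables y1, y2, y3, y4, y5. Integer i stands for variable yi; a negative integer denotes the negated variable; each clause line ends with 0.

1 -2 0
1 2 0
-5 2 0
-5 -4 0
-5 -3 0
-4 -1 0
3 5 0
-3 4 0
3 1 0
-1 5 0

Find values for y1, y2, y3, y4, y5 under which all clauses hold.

Branch on y1: take y1 = True.
  then y4 is forced to False.
  then y3 is forced to False.
  then y5 is forced to True.
  then y2 is forced to True.
Every clause has at least one true literal under this assignment.

y1=T, y2=T, y3=F, y4=F, y5=T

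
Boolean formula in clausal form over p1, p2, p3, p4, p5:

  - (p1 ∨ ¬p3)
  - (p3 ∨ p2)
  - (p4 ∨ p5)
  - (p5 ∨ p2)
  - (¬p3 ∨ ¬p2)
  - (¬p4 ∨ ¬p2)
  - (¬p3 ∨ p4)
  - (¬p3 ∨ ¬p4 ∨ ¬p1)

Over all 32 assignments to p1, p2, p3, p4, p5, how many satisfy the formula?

2

Satisfying assignments:
  p1=0 p2=1 p3=0 p4=0 p5=1
  p1=1 p2=1 p3=0 p4=0 p5=1
Count: 2.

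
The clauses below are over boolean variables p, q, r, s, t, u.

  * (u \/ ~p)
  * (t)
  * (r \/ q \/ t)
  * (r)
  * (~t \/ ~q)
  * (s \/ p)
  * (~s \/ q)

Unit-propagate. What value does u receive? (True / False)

True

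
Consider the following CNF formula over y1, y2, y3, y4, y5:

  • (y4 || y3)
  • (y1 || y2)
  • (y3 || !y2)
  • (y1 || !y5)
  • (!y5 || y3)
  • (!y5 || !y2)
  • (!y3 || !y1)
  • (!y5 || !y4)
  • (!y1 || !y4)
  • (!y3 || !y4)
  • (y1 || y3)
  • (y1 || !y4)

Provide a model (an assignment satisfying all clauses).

y1=False  y2=True  y3=True  y4=False  y5=False

Pure literal: y5 appears only negated; assign y5 = False.
Set y1 = False and propagate.
  then y2 is forced to True.
  then y3 is forced to True.
  then y4 is forced to False.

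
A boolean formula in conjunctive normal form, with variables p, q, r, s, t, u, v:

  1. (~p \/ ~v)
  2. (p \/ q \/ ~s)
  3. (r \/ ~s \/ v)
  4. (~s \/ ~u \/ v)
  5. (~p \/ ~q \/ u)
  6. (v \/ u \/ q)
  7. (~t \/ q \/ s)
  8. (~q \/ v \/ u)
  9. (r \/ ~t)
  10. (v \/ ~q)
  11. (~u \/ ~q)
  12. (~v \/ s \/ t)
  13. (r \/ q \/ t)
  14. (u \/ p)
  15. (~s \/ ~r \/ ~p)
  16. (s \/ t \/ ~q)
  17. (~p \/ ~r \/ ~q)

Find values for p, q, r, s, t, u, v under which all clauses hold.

Set p = False and propagate.
  then u is forced to True.
  then q is forced to False.
  then s is forced to False.
  then t is forced to False.
  then v is forced to False.
  then r is forced to True.

p=F, q=F, r=T, s=F, t=F, u=T, v=F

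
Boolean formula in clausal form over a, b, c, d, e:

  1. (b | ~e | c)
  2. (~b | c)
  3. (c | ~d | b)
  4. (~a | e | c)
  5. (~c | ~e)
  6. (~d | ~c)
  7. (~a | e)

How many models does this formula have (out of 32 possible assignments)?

3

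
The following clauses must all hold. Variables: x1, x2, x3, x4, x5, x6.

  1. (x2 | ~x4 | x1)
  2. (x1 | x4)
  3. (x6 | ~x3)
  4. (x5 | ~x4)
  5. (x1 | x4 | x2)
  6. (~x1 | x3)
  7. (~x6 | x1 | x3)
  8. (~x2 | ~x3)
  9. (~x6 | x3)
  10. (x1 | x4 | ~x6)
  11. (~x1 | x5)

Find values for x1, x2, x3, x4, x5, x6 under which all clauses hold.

x1 = T, x2 = F, x3 = T, x4 = F, x5 = T, x6 = T

x5 occurs only positively in the remaining clauses — set x5 = True.
Branch on x1: take x1 = True.
  then x3 is forced to True.
  then x6 is forced to True.
  then x2 is forced to False.
x4 is now unconstrained; take x4 = False.
Every clause has at least one true literal under this assignment.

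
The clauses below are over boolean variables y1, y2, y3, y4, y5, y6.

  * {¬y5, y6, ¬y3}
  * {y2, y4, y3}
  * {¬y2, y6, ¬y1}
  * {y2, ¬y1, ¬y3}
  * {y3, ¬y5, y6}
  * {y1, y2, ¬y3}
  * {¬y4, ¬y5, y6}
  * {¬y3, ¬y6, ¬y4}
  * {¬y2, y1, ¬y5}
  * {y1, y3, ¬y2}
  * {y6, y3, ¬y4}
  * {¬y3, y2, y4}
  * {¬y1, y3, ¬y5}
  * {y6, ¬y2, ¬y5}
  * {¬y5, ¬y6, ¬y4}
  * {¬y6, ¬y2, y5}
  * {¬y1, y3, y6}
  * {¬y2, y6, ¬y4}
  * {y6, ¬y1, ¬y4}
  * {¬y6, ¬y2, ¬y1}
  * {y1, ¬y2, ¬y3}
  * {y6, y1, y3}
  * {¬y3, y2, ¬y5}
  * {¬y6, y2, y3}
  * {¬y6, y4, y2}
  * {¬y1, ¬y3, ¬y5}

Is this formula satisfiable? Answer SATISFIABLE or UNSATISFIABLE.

UNSATISFIABLE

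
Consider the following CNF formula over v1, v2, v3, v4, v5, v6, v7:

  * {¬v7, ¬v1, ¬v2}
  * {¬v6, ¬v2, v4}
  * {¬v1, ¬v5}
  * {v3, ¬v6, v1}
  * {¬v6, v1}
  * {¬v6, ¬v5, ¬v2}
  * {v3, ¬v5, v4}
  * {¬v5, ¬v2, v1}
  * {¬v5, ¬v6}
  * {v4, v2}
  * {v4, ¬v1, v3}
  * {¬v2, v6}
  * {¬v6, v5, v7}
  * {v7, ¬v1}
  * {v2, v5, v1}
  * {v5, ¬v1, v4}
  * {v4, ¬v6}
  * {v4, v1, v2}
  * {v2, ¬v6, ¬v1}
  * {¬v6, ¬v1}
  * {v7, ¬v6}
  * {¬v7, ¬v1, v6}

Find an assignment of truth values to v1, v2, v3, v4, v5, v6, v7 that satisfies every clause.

v1=False  v2=False  v3=True  v4=True  v5=True  v6=False  v7=False

Check each clause:
  1. {¬v1, ¬v7, ¬v2} — ¬v7 is true.
  2. {¬v6, ¬v2, v4} — ¬v6 is true.
  3. {¬v5, ¬v1} — ¬v1 is true.
  4. {¬v6, v1, v3} — ¬v6 is true.
  5. {¬v6, v1} — ¬v6 is true.
  6. {¬v5, ¬v2, ¬v6} — ¬v6 is true.
  7. {v3, ¬v5, v4} — v3 is true.
  8. {v1, ¬v2, ¬v5} — ¬v2 is true.
  9. {¬v5, ¬v6} — ¬v6 is true.
  10. {v4, v2} — v4 is true.
  11. {¬v1, v3, v4} — v3 is true.
  12. {¬v2, v6} — ¬v2 is true.
  13. {v5, v7, ¬v6} — ¬v6 is true.
  14. {¬v1, v7} — ¬v1 is true.
  15. {v1, v2, v5} — v5 is true.
  16. {¬v1, v4, v5} — v4 is true.
  17. {¬v6, v4} — ¬v6 is true.
  18. {v4, v1, v2} — v4 is true.
  19. {¬v6, ¬v1, v2} — ¬v6 is true.
  20. {¬v1, ¬v6} — ¬v6 is true.
  21. {v7, ¬v6} — ¬v6 is true.
  22. {¬v7, ¬v1, v6} — ¬v7 is true.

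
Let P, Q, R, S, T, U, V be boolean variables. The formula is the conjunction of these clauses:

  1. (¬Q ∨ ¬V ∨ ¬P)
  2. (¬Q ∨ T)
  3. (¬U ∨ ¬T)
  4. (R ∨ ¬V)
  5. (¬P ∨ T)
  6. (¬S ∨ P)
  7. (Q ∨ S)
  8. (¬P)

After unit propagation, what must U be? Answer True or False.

(¬P) stands alone — P = False.
(P ∨ ¬S) with P = False leaves only ¬S, so S = False.
In (S ∨ Q), S is now false; Q must hold, so Q = True.
In (¬Q ∨ T), ¬Q is now false; T must hold, so T = True.
(¬U ∨ ¬T) with T = True leaves only ¬U, so U = False.

False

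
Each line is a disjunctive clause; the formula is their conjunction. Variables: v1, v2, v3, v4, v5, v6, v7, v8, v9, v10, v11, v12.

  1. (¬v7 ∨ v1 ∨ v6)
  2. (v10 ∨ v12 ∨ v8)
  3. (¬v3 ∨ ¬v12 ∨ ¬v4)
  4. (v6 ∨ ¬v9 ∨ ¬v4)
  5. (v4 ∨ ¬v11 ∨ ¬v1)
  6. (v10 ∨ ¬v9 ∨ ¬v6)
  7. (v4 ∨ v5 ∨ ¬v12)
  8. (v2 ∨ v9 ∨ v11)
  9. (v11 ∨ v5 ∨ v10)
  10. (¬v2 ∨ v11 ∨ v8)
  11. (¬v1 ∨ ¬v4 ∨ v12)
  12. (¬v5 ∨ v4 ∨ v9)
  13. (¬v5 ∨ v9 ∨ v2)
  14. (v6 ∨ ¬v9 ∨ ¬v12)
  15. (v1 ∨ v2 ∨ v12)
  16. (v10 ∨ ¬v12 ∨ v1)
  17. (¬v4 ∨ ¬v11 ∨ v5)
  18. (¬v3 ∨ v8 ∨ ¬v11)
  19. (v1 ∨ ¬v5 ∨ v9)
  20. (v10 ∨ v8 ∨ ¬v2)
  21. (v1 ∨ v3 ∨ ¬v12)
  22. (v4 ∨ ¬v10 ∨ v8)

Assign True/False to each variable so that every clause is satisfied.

v1=T  v2=T  v3=T  v4=F  v5=F  v6=F  v7=F  v8=T  v9=F  v10=T  v11=F  v12=F

v7 occurs only negated in the remaining clauses — set v7 = False.
v8 occurs only positively in the remaining clauses — set v8 = True.
Try v1 = True.
For the remaining variables, v2 = True, v3 = True, v4 = False, v5 = False, v6 = False, v9 = False, v10 = True, v11 = False, v12 = False works.
Every clause has at least one true literal under this assignment.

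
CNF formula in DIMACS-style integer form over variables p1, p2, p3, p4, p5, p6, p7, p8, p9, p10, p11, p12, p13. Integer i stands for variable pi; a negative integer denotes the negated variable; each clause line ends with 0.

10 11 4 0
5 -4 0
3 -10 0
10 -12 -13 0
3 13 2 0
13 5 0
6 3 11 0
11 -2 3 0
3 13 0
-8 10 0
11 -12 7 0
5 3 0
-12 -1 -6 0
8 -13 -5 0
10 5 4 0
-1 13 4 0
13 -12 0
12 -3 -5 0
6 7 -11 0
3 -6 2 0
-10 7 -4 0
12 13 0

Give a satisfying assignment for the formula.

p1=False, p2=True, p3=True, p4=False, p5=False, p6=True, p7=False, p8=True, p9=True, p10=True, p11=True, p12=True, p13=True

Check each clause:
  1. (p4 | p10 | p11) — p10 is true.
  2. (p5 | ~p4) — ~p4 is true.
  3. (~p10 | p3) — p3 is true.
  4. (p10 | ~p13 | ~p12) — p10 is true.
  5. (p13 | p2 | p3) — p2 is true.
  6. (p13 | p5) — p13 is true.
  7. (p6 | p11 | p3) — p3 is true.
  8. (p3 | p11 | ~p2) — p11 is true.
  9. (p3 | p13) — p3 is true.
  10. (~p8 | p10) — p10 is true.
  11. (~p12 | p11 | p7) — p11 is true.
  12. (p5 | p3) — p3 is true.
  13. (~p1 | ~p12 | ~p6) — ~p1 is true.
  14. (~p13 | p8 | ~p5) — p8 is true.
  15. (p5 | p4 | p10) — p10 is true.
  16. (p13 | ~p1 | p4) — p13 is true.
  17. (~p12 | p13) — p13 is true.
  18. (p12 | ~p5 | ~p3) — ~p5 is true.
  19. (p7 | p6 | ~p11) — p6 is true.
  20. (p2 | ~p6 | p3) — p3 is true.
  21. (~p10 | p7 | ~p4) — ~p4 is true.
  22. (p12 | p13) — p12 is true.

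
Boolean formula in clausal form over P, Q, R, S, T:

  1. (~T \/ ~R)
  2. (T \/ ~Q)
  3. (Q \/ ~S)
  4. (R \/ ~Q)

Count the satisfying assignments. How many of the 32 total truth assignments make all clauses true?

6

The models are:
  P=0 Q=0 R=0 S=0 T=0
  P=0 Q=0 R=0 S=0 T=1
  P=0 Q=0 R=1 S=0 T=0
  P=1 Q=0 R=0 S=0 T=0
  P=1 Q=0 R=0 S=0 T=1
  P=1 Q=0 R=1 S=0 T=0
That's 6 in total.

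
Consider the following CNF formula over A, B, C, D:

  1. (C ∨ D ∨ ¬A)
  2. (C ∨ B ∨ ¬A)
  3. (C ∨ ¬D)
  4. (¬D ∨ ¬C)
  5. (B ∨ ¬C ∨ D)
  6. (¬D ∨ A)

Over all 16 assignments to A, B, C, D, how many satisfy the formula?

4

Satisfying assignments:
  A=F B=F C=F D=F
  A=F B=T C=F D=F
  A=F B=T C=T D=F
  A=T B=T C=T D=F
That's 4 in total.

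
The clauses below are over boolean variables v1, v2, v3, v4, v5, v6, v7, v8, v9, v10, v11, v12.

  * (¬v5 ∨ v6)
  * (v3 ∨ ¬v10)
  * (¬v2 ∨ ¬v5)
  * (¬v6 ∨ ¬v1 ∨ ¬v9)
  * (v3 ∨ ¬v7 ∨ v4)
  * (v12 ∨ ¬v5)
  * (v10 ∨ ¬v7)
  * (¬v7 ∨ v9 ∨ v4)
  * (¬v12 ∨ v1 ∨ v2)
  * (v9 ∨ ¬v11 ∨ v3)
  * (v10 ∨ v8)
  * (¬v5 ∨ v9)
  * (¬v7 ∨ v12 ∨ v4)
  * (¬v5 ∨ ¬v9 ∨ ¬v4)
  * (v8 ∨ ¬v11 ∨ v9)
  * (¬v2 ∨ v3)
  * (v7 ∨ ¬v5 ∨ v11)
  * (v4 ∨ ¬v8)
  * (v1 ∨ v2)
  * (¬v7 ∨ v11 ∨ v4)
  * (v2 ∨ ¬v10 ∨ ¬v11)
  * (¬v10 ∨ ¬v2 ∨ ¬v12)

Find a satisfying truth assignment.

v1 = 1, v2 = 1, v3 = 1, v4 = 1, v5 = 0, v6 = 1, v7 = 0, v8 = 1, v9 = 0, v10 = 0, v11 = 1, v12 = 0

v3 occurs only positively in the remaining clauses — set v3 = True.
Pure literal: v5 appears only negated; assign v5 = False.
Try v1 = True.
Branch on v2: take v2 = True.
Set v4 = True and propagate.
For the remaining variables, v6 = True, v7 = False, v8 = True, v9 = False, v10 = False, v11 = True, v12 = False works.
Every clause has at least one true literal under this assignment.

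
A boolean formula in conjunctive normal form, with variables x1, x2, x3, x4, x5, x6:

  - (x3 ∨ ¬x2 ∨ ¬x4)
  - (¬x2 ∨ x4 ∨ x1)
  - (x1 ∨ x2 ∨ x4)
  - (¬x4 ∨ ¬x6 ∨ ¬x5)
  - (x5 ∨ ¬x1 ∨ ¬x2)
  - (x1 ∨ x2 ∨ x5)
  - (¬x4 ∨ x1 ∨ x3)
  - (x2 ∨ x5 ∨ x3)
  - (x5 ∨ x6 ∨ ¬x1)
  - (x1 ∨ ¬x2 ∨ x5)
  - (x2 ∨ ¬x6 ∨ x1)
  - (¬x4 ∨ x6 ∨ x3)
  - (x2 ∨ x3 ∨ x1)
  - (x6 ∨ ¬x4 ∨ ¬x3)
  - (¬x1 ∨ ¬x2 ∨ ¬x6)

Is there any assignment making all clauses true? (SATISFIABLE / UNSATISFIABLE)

SATISFIABLE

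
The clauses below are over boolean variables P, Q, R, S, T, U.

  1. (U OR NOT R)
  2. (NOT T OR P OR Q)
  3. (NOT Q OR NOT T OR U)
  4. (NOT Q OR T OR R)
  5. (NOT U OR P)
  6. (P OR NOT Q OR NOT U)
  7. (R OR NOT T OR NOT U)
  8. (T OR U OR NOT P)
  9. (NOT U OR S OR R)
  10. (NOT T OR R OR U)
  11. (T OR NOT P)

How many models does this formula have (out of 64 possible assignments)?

6

The models are:
  P=0 Q=0 R=0 S=0 T=0 U=0
  P=0 Q=0 R=0 S=1 T=0 U=0
  P=1 Q=0 R=1 S=0 T=1 U=1
  P=1 Q=0 R=1 S=1 T=1 U=1
  P=1 Q=1 R=1 S=0 T=1 U=1
  P=1 Q=1 R=1 S=1 T=1 U=1
That's 6 in total.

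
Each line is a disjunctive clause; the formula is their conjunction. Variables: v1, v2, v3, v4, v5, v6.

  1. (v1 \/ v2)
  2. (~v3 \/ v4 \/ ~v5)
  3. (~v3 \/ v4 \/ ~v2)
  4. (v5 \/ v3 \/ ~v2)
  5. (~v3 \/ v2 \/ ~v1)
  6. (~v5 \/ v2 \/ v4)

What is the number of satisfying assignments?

22

Split on v2, then v3.
  v2=T, v3=T: forces v4=T; v1, v5, v6 free → 2^3 = 8.
  v2=T, v3=F: forces v5=T; v1, v4, v6 free → 2^3 = 8.
  v2=F, v3=T: a clause becomes empty — 0.
  v2=F, v3=F: v6 free; 3 ways for (v1,v4,v5) × 2^1 = 6.
Total: 8 + 8 + 0 + 6 = 22.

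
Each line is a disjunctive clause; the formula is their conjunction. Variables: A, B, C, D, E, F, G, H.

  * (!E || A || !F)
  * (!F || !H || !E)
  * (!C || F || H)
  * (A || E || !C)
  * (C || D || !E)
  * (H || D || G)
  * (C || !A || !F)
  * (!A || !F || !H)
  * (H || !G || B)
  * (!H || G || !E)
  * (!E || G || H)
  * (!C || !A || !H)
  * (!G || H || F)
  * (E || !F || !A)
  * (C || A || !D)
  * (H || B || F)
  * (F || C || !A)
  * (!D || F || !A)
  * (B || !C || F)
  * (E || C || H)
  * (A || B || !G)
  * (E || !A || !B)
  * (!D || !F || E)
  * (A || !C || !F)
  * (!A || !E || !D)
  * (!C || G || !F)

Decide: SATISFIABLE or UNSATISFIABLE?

SATISFIABLE

Try A = False.
For the remaining variables, B = False, C = False, D = False, E = False, F = False, G = False, H = True works.
So A=0, B=0, C=0, D=0, E=0, F=0, G=0, H=1 is a satisfying assignment.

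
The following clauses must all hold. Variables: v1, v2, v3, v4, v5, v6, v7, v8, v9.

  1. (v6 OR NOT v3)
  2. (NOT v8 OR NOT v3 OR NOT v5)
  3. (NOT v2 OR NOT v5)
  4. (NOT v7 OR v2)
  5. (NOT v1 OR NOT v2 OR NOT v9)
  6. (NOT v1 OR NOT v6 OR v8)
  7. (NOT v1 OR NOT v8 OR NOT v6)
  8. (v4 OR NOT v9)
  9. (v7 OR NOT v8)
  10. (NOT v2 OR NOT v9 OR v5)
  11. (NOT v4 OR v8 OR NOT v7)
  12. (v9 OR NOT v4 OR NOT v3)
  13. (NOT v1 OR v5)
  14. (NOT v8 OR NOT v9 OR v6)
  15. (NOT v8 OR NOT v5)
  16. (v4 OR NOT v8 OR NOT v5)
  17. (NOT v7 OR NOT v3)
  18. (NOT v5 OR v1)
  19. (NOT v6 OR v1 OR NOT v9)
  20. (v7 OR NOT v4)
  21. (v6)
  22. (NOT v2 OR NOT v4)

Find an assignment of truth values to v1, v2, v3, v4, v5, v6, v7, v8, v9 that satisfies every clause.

Unit propagation: (v6) forces v6 = True.
v3 occurs only negated in the remaining clauses — set v3 = False.
Try v1 = False.
  then v5 is forced to False.
  then v9 is forced to False.
The remaining clauses are satisfied by v2 = False, v4 = False, v7 = False, v8 = False.
Check each clause:
  1. (v6 OR NOT v3) — NOT v3 is true.
  2. (NOT v8 OR NOT v3 OR NOT v5) — NOT v8 is true.
  3. (NOT v5 OR NOT v2) — NOT v5 is true.
  4. (v2 OR NOT v7) — NOT v7 is true.
  5. (NOT v2 OR NOT v9 OR NOT v1) — NOT v9 is true.
  6. (NOT v6 OR NOT v1 OR v8) — NOT v1 is true.
  7. (NOT v1 OR NOT v6 OR NOT v8) — NOT v8 is true.
  8. (NOT v9 OR v4) — NOT v9 is true.
  9. (NOT v8 OR v7) — NOT v8 is true.
  10. (NOT v9 OR v5 OR NOT v2) — NOT v2 is true.
  11. (v8 OR NOT v7 OR NOT v4) — NOT v7 is true.
  12. (v9 OR NOT v3 OR NOT v4) — NOT v4 is true.
  13. (v5 OR NOT v1) — NOT v1 is true.
  14. (NOT v9 OR v6 OR NOT v8) — NOT v8 is true.
  15. (NOT v5 OR NOT v8) — NOT v8 is true.
  16. (NOT v8 OR NOT v5 OR v4) — NOT v8 is true.
  17. (NOT v3 OR NOT v7) — NOT v7 is true.
  18. (v1 OR NOT v5) — NOT v5 is true.
  19. (NOT v6 OR v1 OR NOT v9) — NOT v9 is true.
  20. (v7 OR NOT v4) — NOT v4 is true.
  21. (v6) — v6 is true.
  22. (NOT v4 OR NOT v2) — NOT v4 is true.

v1=False, v2=False, v3=False, v4=False, v5=False, v6=True, v7=False, v8=False, v9=False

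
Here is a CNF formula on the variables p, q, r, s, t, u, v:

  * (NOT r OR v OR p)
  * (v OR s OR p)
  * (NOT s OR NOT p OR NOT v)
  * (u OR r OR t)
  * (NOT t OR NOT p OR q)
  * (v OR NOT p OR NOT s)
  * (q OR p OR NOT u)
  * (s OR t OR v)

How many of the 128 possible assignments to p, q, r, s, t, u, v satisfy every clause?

Case analysis on p and v:
  p=T, v=T: 10 of the 32 assignments to (q,r,s,t,u) work.
  p=T, v=F: remaining (q,r,s,t,u) ∈ {(T,F,F,T,F); (T,F,F,T,T); (T,T,F,T,F); (T,T,F,T,T)} — 4.
  p=F, v=T: s free; 10 ways for (q,r,t,u) × 2^1 = 20.
  p=F, v=F: remaining (q,r,s,t,u) ∈ {(F,F,T,T,F); (T,F,T,F,T); (T,F,T,T,F); (T,F,T,T,T)} — 4.
Total: 10 + 4 + 20 + 4 = 38.

38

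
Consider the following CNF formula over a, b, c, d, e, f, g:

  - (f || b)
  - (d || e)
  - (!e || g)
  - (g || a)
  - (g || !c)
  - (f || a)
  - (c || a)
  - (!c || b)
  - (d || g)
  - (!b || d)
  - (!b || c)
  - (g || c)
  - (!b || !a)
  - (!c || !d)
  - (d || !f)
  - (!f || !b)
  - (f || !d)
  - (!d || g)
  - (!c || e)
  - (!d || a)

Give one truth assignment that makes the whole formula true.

a=1  b=0  c=0  d=1  e=1  f=1  g=1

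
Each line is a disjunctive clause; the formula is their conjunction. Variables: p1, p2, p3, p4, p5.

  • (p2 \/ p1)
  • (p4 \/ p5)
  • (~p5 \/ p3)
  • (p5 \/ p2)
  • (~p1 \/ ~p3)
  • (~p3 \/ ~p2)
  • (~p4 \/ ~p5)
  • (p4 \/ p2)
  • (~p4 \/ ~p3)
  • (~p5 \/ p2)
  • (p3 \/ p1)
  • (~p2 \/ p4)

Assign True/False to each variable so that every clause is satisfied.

Set p1 = True and propagate.
  then p3 is forced to False.
  then p5 is forced to False.
  then p4 is forced to True.
  then p2 is forced to True.

p1 = T, p2 = T, p3 = F, p4 = T, p5 = F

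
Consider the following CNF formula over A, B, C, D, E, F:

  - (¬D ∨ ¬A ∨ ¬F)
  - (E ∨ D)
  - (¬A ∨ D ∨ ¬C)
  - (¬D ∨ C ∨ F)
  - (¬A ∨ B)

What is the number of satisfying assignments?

24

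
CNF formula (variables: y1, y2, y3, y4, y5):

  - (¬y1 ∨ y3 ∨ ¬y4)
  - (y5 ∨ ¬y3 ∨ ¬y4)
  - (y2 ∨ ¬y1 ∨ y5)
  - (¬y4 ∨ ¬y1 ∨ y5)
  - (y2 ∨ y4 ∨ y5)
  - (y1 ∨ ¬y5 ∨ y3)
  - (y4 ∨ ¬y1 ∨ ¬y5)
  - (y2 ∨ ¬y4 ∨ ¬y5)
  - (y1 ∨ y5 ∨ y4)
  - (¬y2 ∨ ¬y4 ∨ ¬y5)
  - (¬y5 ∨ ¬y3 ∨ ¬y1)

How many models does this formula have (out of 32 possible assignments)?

6

Satisfying assignments:
  y1=0 y2=0 y3=0 y4=1 y5=0
  y1=0 y2=0 y3=1 y4=0 y5=1
  y1=0 y2=1 y3=0 y4=1 y5=0
  y1=0 y2=1 y3=1 y4=0 y5=1
  y1=1 y2=1 y3=0 y4=0 y5=0
  y1=1 y2=1 y3=1 y4=0 y5=0
That's 6 in total.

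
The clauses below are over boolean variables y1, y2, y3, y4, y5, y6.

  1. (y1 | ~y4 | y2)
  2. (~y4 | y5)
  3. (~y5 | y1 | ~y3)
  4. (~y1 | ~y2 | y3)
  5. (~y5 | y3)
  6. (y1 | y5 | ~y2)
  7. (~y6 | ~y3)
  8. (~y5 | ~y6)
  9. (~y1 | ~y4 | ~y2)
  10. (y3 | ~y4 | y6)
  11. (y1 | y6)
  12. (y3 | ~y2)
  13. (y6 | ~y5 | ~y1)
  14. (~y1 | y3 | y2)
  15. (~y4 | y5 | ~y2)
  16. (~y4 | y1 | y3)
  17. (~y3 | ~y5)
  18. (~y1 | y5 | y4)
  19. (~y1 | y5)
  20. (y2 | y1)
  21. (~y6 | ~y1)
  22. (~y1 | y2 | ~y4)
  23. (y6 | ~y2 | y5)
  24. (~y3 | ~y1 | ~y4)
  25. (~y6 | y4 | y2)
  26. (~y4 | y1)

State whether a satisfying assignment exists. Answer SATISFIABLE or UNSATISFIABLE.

y1 = True:
  propagation gives y5=True, y3=True; an empty clause results — contradiction.
y1 = False:
  propagation gives y6=True, y3=False, y5=False, y4=False; an empty clause results — contradiction.
Every branch closes, so no satisfying assignment exists.

UNSATISFIABLE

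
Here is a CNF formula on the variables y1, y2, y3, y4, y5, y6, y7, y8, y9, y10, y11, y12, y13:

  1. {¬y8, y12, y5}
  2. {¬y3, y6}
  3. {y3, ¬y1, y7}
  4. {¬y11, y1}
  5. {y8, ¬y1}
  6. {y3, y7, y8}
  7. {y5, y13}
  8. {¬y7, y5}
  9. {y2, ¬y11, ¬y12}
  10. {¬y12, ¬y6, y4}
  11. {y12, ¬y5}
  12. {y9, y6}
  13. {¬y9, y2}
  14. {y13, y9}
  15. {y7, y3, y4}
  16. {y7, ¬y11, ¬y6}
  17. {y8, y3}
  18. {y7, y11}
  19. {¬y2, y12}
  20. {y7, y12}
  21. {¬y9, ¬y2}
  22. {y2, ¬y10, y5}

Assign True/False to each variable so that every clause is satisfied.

y1=False, y2=True, y3=True, y4=True, y5=True, y6=True, y7=True, y8=False, y9=False, y10=True, y11=False, y12=True, y13=True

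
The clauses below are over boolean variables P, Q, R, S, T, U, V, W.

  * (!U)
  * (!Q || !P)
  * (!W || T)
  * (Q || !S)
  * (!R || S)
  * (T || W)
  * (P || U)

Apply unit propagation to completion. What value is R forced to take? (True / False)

False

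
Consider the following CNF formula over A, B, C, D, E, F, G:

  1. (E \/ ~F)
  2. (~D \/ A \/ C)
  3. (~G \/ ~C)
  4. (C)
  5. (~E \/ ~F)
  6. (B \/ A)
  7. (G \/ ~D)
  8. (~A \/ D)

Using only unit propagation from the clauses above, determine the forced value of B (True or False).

True

(C) is a unit clause: C = True.
(~G \/ ~C): since C = True, the clause reduces to (~G). G = False.
From (G \/ ~D) and G = False: D = False.
(~A \/ D): since D = False, the clause reduces to (~A). A = False.
(A \/ B): since A = False, the clause reduces to (B). B = True.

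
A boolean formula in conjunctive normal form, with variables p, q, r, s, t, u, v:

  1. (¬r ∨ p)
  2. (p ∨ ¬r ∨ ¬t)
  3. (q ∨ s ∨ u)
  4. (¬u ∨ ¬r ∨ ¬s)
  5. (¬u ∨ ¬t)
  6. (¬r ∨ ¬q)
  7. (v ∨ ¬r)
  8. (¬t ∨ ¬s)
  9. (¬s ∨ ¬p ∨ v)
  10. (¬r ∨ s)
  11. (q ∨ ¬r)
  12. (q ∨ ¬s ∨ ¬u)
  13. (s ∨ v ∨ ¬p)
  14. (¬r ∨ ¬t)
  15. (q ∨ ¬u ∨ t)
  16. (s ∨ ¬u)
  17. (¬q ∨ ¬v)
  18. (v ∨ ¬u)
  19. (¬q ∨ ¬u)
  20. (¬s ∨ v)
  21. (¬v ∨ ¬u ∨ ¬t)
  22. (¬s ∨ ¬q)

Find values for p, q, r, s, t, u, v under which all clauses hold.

Pure literal: r appears only negated; assign r = False.
Branch on p: take p = True.
The remaining clauses are satisfied by q = False, s = True, t = False, u = False, v = True.
Every clause has at least one true literal under this assignment.
Check each clause:
  1. (p ∨ ¬r) — p is true.
  2. (p ∨ ¬t ∨ ¬r) — p is true.
  3. (s ∨ q ∨ u) — s is true.
  4. (¬s ∨ ¬u ∨ ¬r) — ¬u is true.
  5. (¬u ∨ ¬t) — ¬u is true.
  6. (¬q ∨ ¬r) — ¬r is true.
  7. (¬r ∨ v) — ¬r is true.
  8. (¬t ∨ ¬s) — ¬t is true.
  9. (¬s ∨ ¬p ∨ v) — v is true.
  10. (¬r ∨ s) — s is true.
  11. (¬r ∨ q) — ¬r is true.
  12. (¬u ∨ q ∨ ¬s) — ¬u is true.
  13. (¬p ∨ s ∨ v) — s is true.
  14. (¬r ∨ ¬t) — ¬t is true.
  15. (q ∨ t ∨ ¬u) — ¬u is true.
  16. (¬u ∨ s) — ¬u is true.
  17. (¬q ∨ ¬v) — ¬q is true.
  18. (v ∨ ¬u) — ¬u is true.
  19. (¬q ∨ ¬u) — ¬u is true.
  20. (v ∨ ¬s) — v is true.
  21. (¬u ∨ ¬t ∨ ¬v) — ¬u is true.
  22. (¬s ∨ ¬q) — ¬q is true.

p = True  q = False  r = False  s = True  t = False  u = False  v = True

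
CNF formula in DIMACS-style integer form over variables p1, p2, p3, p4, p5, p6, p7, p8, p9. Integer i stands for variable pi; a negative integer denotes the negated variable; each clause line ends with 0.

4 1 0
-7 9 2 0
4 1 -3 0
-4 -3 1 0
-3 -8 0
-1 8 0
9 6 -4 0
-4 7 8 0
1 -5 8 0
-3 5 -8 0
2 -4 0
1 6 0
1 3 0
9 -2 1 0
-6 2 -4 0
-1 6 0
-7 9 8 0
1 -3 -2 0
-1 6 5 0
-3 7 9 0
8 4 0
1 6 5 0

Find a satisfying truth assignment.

p1 = T  p2 = T  p3 = F  p4 = T  p5 = T  p6 = T  p7 = T  p8 = T  p9 = F

Check each clause:
  1. (p1 ∨ p4) — p1 is true.
  2. (p2 ∨ p9 ∨ ¬p7) — p2 is true.
  3. (p1 ∨ p4 ∨ ¬p3) — p1 is true.
  4. (p1 ∨ ¬p4 ∨ ¬p3) — p1 is true.
  5. (¬p8 ∨ ¬p3) — ¬p3 is true.
  6. (¬p1 ∨ p8) — p8 is true.
  7. (¬p4 ∨ p6 ∨ p9) — p6 is true.
  8. (p7 ∨ p8 ∨ ¬p4) — p8 is true.
  9. (p1 ∨ p8 ∨ ¬p5) — p8 is true.
  10. (¬p3 ∨ ¬p8 ∨ p5) — ¬p3 is true.
  11. (p2 ∨ ¬p4) — p2 is true.
  12. (p6 ∨ p1) — p1 is true.
  13. (p1 ∨ p3) — p1 is true.
  14. (¬p2 ∨ p9 ∨ p1) — p1 is true.
  15. (¬p4 ∨ p2 ∨ ¬p6) — p2 is true.
  16. (p6 ∨ ¬p1) — p6 is true.
  17. (¬p7 ∨ p8 ∨ p9) — p8 is true.
  18. (¬p3 ∨ p1 ∨ ¬p2) — p1 is true.
  19. (p5 ∨ ¬p1 ∨ p6) — p5 is true.
  20. (p7 ∨ ¬p3 ∨ p9) — ¬p3 is true.
  21. (p8 ∨ p4) — p8 is true.
  22. (p6 ∨ p1 ∨ p5) — p1 is true.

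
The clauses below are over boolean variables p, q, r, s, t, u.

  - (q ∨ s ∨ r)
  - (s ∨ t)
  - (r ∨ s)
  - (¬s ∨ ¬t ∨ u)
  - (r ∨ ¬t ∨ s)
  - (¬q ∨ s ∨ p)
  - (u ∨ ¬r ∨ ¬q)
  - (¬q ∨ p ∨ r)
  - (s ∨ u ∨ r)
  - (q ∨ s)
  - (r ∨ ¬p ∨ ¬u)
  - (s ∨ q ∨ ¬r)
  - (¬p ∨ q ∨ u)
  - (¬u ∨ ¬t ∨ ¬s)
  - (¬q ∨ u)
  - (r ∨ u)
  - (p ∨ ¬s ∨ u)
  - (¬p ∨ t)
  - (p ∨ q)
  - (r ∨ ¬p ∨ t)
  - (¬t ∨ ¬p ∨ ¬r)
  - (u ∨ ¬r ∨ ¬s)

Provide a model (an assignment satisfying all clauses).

p=F, q=T, r=T, s=T, t=F, u=T

Branch on p: take p = False.
  then q is forced to True.
  then s is forced to True.
  then r is forced to True.
  then u is forced to True.
  then t is forced to False.
Every clause has at least one true literal under this assignment.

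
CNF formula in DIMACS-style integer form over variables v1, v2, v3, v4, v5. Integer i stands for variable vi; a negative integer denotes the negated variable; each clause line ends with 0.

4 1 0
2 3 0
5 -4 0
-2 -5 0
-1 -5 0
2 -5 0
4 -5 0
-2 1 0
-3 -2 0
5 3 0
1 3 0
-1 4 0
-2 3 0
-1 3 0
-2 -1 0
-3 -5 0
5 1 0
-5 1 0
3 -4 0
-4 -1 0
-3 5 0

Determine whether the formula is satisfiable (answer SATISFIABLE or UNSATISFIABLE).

v1 = True:
  propagation gives v5=False, v4=False; an empty clause results — contradiction.
v1 = False:
  propagation gives v4=True, v5=True; an empty clause results — contradiction.
Every branch closes, so no satisfying assignment exists.

UNSATISFIABLE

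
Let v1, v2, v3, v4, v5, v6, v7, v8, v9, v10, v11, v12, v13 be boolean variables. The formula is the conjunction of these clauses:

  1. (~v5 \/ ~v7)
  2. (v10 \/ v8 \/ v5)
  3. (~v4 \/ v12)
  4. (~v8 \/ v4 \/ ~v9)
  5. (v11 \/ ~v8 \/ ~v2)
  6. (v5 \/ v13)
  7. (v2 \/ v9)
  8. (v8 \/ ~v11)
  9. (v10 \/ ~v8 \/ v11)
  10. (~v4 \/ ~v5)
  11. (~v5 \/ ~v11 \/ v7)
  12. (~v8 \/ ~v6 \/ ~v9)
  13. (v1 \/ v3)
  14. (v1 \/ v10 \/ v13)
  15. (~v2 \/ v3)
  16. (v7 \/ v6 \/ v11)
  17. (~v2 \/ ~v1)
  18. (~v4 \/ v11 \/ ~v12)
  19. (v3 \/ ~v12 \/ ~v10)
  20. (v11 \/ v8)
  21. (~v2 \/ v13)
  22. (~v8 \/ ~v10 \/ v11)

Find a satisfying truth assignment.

v1=F, v2=T, v3=T, v4=F, v5=F, v6=F, v7=T, v8=T, v9=F, v10=T, v11=T, v12=T, v13=T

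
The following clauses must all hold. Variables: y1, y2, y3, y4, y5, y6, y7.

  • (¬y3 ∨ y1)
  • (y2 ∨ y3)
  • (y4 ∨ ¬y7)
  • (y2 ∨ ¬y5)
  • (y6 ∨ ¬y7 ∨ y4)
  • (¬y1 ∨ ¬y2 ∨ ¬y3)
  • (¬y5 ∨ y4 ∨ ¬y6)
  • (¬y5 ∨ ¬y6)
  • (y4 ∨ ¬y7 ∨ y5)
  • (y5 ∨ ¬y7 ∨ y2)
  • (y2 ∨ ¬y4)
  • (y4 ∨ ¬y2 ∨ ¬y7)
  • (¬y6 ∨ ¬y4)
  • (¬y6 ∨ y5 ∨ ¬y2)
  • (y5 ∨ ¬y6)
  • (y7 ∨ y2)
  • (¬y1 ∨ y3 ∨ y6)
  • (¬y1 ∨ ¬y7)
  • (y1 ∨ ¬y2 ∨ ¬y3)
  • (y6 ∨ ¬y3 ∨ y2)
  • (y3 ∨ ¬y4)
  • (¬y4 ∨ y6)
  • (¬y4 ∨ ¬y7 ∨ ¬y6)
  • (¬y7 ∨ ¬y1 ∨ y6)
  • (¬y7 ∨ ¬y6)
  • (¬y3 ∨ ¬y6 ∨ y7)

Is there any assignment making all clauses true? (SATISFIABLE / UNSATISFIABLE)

Try y1 = False.
  then y3 is forced to False.
  then y2 is forced to True.
  then y4 is forced to False.
  then y7 is forced to False.
Try y5 = False.
  then y6 is forced to False.
So y1=F, y2=T, y3=F, y4=F, y5=F, y6=F, y7=F is a satisfying assignment.

SATISFIABLE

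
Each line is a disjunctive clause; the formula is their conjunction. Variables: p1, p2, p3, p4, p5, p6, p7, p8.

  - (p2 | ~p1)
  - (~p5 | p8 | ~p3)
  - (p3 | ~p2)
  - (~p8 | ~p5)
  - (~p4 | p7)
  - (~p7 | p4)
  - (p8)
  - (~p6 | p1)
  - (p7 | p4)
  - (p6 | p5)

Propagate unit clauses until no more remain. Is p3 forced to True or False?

(p8) stands alone — p8 = True.
(~p8 | ~p5): since p8 = True, the clause reduces to (~p5). p5 = False.
(p6 | p5): since p5 = False, the clause reduces to (p6). p6 = True.
(p1 | ~p6): since p6 = True, the clause reduces to (p1). p1 = True.
(p2 | ~p1): since p1 = True, the clause reduces to (p2). p2 = True.
From (~p2 | p3) and p2 = True: p3 = True.

True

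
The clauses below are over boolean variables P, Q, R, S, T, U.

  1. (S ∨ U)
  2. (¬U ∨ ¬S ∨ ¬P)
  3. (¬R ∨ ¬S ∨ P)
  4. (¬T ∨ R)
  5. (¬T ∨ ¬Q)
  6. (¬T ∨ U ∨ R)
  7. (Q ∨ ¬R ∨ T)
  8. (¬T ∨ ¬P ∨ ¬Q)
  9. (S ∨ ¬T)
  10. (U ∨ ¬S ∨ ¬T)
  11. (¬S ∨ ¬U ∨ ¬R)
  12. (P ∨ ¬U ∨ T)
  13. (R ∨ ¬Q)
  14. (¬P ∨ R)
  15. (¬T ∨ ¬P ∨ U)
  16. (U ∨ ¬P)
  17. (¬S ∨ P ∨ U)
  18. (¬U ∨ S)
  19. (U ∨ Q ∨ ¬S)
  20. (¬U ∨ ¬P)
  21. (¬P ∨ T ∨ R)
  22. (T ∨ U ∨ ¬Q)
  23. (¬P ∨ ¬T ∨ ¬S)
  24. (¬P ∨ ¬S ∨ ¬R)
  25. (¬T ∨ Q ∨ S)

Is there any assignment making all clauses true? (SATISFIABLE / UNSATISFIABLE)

T = True:
  propagation gives R=True, Q=False, S=True, P=True; an empty clause results — contradiction.
T = False:
  U = True:
    propagation gives P=True; an empty clause results — contradiction.
  U = False:
    propagation gives S=True, P=False; an empty clause results — contradiction.
Every branch closes, so no satisfying assignment exists.

UNSATISFIABLE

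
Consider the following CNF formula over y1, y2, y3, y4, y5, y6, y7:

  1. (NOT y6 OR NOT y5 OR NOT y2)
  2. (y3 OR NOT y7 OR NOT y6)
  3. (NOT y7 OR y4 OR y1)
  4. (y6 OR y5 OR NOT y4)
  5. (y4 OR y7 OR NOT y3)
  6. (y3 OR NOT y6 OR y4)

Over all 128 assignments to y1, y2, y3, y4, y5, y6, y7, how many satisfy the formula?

Split on y4, then y6.
  y4=T, y6=T: y1 free; 9 ways for (y2,y3,y5,y7) × 2^1 = 18.
  y4=T, y6=F: forces y5=T; y1, y2, y3, y7 free → 2^4 = 16.
  y4=F, y6=T: remaining (y1,y2,y3,y5,y7) ∈ {(T,F,T,F,T); (T,F,T,T,T); (T,T,T,F,T)} — 3.
  y4=F, y6=F: y2, y5 free; 4 ways for (y1,y3,y7) × 2^2 = 16.
Total: 18 + 16 + 3 + 16 = 53.

53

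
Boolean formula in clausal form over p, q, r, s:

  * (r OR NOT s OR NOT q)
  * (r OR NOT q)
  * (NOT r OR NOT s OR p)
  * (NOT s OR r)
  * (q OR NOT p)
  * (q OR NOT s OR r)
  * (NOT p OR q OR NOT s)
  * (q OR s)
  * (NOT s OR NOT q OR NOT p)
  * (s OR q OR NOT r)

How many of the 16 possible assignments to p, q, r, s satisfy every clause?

2

Satisfying assignments:
  p=0 q=1 r=1 s=0
  p=1 q=1 r=1 s=0
Count: 2.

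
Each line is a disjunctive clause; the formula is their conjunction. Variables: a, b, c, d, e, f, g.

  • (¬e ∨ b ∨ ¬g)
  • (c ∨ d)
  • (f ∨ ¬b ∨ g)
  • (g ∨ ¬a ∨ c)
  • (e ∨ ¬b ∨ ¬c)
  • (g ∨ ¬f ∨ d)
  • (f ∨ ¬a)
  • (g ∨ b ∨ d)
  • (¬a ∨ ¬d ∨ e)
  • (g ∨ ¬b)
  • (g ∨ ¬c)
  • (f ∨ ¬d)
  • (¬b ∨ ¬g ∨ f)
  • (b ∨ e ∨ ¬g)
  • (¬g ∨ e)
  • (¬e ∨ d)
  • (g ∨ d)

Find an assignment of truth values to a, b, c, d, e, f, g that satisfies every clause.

a=False, b=False, c=False, d=True, e=True, f=True, g=False

Check each clause:
  1. (¬e ∨ b ∨ ¬g) — ¬g is true.
  2. (c ∨ d) — d is true.
  3. (¬b ∨ g ∨ f) — f is true.
  4. (¬a ∨ c ∨ g) — ¬a is true.
  5. (e ∨ ¬b ∨ ¬c) — e is true.
  6. (¬f ∨ g ∨ d) — d is true.
  7. (f ∨ ¬a) — f is true.
  8. (g ∨ d ∨ b) — d is true.
  9. (e ∨ ¬a ∨ ¬d) — e is true.
  10. (¬b ∨ g) — ¬b is true.
  11. (g ∨ ¬c) — ¬c is true.
  12. (¬d ∨ f) — f is true.
  13. (¬g ∨ ¬b ∨ f) — ¬g is true.
  14. (¬g ∨ b ∨ e) — ¬g is true.
  15. (¬g ∨ e) — ¬g is true.
  16. (¬e ∨ d) — d is true.
  17. (d ∨ g) — d is true.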